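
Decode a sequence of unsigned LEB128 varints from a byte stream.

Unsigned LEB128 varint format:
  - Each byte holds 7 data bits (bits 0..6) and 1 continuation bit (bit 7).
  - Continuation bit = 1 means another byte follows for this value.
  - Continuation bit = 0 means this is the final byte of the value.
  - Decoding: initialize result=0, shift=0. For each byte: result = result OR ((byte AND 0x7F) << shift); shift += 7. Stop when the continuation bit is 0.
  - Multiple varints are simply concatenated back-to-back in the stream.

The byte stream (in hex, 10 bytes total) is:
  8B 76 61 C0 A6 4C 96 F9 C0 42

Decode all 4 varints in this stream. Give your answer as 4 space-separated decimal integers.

  byte[0]=0x8B cont=1 payload=0x0B=11: acc |= 11<<0 -> acc=11 shift=7
  byte[1]=0x76 cont=0 payload=0x76=118: acc |= 118<<7 -> acc=15115 shift=14 [end]
Varint 1: bytes[0:2] = 8B 76 -> value 15115 (2 byte(s))
  byte[2]=0x61 cont=0 payload=0x61=97: acc |= 97<<0 -> acc=97 shift=7 [end]
Varint 2: bytes[2:3] = 61 -> value 97 (1 byte(s))
  byte[3]=0xC0 cont=1 payload=0x40=64: acc |= 64<<0 -> acc=64 shift=7
  byte[4]=0xA6 cont=1 payload=0x26=38: acc |= 38<<7 -> acc=4928 shift=14
  byte[5]=0x4C cont=0 payload=0x4C=76: acc |= 76<<14 -> acc=1250112 shift=21 [end]
Varint 3: bytes[3:6] = C0 A6 4C -> value 1250112 (3 byte(s))
  byte[6]=0x96 cont=1 payload=0x16=22: acc |= 22<<0 -> acc=22 shift=7
  byte[7]=0xF9 cont=1 payload=0x79=121: acc |= 121<<7 -> acc=15510 shift=14
  byte[8]=0xC0 cont=1 payload=0x40=64: acc |= 64<<14 -> acc=1064086 shift=21
  byte[9]=0x42 cont=0 payload=0x42=66: acc |= 66<<21 -> acc=139476118 shift=28 [end]
Varint 4: bytes[6:10] = 96 F9 C0 42 -> value 139476118 (4 byte(s))

Answer: 15115 97 1250112 139476118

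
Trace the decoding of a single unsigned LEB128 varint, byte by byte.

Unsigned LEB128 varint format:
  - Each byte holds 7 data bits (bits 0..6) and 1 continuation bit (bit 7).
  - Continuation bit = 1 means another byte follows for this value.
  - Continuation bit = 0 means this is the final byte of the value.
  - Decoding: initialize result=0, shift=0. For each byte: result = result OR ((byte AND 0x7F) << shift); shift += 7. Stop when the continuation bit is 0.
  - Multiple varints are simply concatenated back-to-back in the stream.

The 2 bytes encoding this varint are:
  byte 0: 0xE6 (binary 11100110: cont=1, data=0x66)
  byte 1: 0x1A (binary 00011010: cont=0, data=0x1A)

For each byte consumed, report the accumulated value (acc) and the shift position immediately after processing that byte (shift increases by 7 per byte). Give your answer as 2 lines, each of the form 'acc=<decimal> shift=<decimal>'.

Answer: acc=102 shift=7
acc=3430 shift=14

Derivation:
byte 0=0xE6: payload=0x66=102, contrib = 102<<0 = 102; acc -> 102, shift -> 7
byte 1=0x1A: payload=0x1A=26, contrib = 26<<7 = 3328; acc -> 3430, shift -> 14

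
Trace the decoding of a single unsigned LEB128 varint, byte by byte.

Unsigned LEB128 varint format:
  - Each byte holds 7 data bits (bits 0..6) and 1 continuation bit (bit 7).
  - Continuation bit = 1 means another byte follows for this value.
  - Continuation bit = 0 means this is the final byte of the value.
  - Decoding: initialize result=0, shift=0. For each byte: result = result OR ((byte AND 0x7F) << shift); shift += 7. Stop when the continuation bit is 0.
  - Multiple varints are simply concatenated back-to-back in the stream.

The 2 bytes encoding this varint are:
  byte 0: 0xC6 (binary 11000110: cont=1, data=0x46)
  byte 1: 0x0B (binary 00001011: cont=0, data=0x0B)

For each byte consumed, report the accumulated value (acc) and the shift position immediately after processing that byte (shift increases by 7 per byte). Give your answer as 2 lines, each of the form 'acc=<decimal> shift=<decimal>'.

byte 0=0xC6: payload=0x46=70, contrib = 70<<0 = 70; acc -> 70, shift -> 7
byte 1=0x0B: payload=0x0B=11, contrib = 11<<7 = 1408; acc -> 1478, shift -> 14

Answer: acc=70 shift=7
acc=1478 shift=14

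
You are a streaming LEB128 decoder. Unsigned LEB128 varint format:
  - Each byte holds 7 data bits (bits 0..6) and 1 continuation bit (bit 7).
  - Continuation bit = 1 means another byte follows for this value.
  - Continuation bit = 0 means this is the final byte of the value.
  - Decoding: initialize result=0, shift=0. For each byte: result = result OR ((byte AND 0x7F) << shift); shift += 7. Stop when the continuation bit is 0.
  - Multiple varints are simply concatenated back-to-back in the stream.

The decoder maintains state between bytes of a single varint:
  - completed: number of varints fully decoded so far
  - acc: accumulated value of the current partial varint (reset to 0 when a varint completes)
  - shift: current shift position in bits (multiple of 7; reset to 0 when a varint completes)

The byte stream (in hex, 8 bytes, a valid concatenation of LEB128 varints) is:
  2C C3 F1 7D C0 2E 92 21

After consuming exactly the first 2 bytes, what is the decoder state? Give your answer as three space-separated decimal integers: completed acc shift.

Answer: 1 67 7

Derivation:
byte[0]=0x2C cont=0 payload=0x2C: varint #1 complete (value=44); reset -> completed=1 acc=0 shift=0
byte[1]=0xC3 cont=1 payload=0x43: acc |= 67<<0 -> completed=1 acc=67 shift=7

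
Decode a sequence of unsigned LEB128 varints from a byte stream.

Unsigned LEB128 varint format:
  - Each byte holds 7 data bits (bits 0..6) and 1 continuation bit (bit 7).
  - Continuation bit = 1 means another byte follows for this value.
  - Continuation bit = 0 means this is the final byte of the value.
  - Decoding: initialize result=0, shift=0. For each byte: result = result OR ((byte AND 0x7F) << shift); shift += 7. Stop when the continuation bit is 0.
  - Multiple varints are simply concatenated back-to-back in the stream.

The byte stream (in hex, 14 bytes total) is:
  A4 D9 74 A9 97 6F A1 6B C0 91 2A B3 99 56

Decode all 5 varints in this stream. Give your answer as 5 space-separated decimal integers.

Answer: 1911972 1821609 13729 690368 1412275

Derivation:
  byte[0]=0xA4 cont=1 payload=0x24=36: acc |= 36<<0 -> acc=36 shift=7
  byte[1]=0xD9 cont=1 payload=0x59=89: acc |= 89<<7 -> acc=11428 shift=14
  byte[2]=0x74 cont=0 payload=0x74=116: acc |= 116<<14 -> acc=1911972 shift=21 [end]
Varint 1: bytes[0:3] = A4 D9 74 -> value 1911972 (3 byte(s))
  byte[3]=0xA9 cont=1 payload=0x29=41: acc |= 41<<0 -> acc=41 shift=7
  byte[4]=0x97 cont=1 payload=0x17=23: acc |= 23<<7 -> acc=2985 shift=14
  byte[5]=0x6F cont=0 payload=0x6F=111: acc |= 111<<14 -> acc=1821609 shift=21 [end]
Varint 2: bytes[3:6] = A9 97 6F -> value 1821609 (3 byte(s))
  byte[6]=0xA1 cont=1 payload=0x21=33: acc |= 33<<0 -> acc=33 shift=7
  byte[7]=0x6B cont=0 payload=0x6B=107: acc |= 107<<7 -> acc=13729 shift=14 [end]
Varint 3: bytes[6:8] = A1 6B -> value 13729 (2 byte(s))
  byte[8]=0xC0 cont=1 payload=0x40=64: acc |= 64<<0 -> acc=64 shift=7
  byte[9]=0x91 cont=1 payload=0x11=17: acc |= 17<<7 -> acc=2240 shift=14
  byte[10]=0x2A cont=0 payload=0x2A=42: acc |= 42<<14 -> acc=690368 shift=21 [end]
Varint 4: bytes[8:11] = C0 91 2A -> value 690368 (3 byte(s))
  byte[11]=0xB3 cont=1 payload=0x33=51: acc |= 51<<0 -> acc=51 shift=7
  byte[12]=0x99 cont=1 payload=0x19=25: acc |= 25<<7 -> acc=3251 shift=14
  byte[13]=0x56 cont=0 payload=0x56=86: acc |= 86<<14 -> acc=1412275 shift=21 [end]
Varint 5: bytes[11:14] = B3 99 56 -> value 1412275 (3 byte(s))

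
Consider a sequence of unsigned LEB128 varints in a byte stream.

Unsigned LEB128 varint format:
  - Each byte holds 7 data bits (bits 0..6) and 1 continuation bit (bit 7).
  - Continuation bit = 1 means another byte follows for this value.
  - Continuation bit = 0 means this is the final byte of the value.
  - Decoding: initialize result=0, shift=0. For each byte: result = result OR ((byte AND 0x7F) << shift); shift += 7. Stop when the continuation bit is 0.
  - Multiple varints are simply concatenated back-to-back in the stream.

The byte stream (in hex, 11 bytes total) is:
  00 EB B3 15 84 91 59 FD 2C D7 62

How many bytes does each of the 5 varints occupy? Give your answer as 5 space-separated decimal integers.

Answer: 1 3 3 2 2

Derivation:
  byte[0]=0x00 cont=0 payload=0x00=0: acc |= 0<<0 -> acc=0 shift=7 [end]
Varint 1: bytes[0:1] = 00 -> value 0 (1 byte(s))
  byte[1]=0xEB cont=1 payload=0x6B=107: acc |= 107<<0 -> acc=107 shift=7
  byte[2]=0xB3 cont=1 payload=0x33=51: acc |= 51<<7 -> acc=6635 shift=14
  byte[3]=0x15 cont=0 payload=0x15=21: acc |= 21<<14 -> acc=350699 shift=21 [end]
Varint 2: bytes[1:4] = EB B3 15 -> value 350699 (3 byte(s))
  byte[4]=0x84 cont=1 payload=0x04=4: acc |= 4<<0 -> acc=4 shift=7
  byte[5]=0x91 cont=1 payload=0x11=17: acc |= 17<<7 -> acc=2180 shift=14
  byte[6]=0x59 cont=0 payload=0x59=89: acc |= 89<<14 -> acc=1460356 shift=21 [end]
Varint 3: bytes[4:7] = 84 91 59 -> value 1460356 (3 byte(s))
  byte[7]=0xFD cont=1 payload=0x7D=125: acc |= 125<<0 -> acc=125 shift=7
  byte[8]=0x2C cont=0 payload=0x2C=44: acc |= 44<<7 -> acc=5757 shift=14 [end]
Varint 4: bytes[7:9] = FD 2C -> value 5757 (2 byte(s))
  byte[9]=0xD7 cont=1 payload=0x57=87: acc |= 87<<0 -> acc=87 shift=7
  byte[10]=0x62 cont=0 payload=0x62=98: acc |= 98<<7 -> acc=12631 shift=14 [end]
Varint 5: bytes[9:11] = D7 62 -> value 12631 (2 byte(s))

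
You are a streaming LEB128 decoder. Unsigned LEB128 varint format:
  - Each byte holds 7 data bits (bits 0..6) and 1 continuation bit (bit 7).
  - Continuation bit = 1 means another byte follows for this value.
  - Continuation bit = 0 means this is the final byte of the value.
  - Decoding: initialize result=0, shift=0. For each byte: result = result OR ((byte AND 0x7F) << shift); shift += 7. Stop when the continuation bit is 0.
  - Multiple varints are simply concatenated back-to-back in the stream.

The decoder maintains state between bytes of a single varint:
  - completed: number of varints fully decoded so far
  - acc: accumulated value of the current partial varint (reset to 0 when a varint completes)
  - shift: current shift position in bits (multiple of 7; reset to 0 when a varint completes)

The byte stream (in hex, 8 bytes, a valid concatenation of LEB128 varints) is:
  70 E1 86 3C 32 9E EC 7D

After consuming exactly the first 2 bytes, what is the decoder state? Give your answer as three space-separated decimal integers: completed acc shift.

byte[0]=0x70 cont=0 payload=0x70: varint #1 complete (value=112); reset -> completed=1 acc=0 shift=0
byte[1]=0xE1 cont=1 payload=0x61: acc |= 97<<0 -> completed=1 acc=97 shift=7

Answer: 1 97 7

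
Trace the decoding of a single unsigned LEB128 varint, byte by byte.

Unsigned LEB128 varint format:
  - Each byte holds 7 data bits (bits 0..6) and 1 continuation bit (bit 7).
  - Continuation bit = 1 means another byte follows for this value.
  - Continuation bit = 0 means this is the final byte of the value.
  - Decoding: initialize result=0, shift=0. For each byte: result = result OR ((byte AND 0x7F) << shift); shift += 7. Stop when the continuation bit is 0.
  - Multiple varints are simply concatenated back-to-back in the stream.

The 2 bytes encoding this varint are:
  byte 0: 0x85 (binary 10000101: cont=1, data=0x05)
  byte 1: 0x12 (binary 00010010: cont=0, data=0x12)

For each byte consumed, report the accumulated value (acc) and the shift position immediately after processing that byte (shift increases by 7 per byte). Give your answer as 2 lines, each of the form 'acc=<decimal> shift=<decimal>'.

Answer: acc=5 shift=7
acc=2309 shift=14

Derivation:
byte 0=0x85: payload=0x05=5, contrib = 5<<0 = 5; acc -> 5, shift -> 7
byte 1=0x12: payload=0x12=18, contrib = 18<<7 = 2304; acc -> 2309, shift -> 14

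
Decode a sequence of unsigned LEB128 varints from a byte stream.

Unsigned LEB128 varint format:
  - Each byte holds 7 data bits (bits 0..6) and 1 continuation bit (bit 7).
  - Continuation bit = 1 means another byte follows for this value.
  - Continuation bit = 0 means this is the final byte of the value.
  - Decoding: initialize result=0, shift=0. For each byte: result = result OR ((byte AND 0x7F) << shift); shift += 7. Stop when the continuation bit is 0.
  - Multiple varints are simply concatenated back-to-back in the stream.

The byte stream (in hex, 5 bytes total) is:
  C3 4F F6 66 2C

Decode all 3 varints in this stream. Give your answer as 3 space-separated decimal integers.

  byte[0]=0xC3 cont=1 payload=0x43=67: acc |= 67<<0 -> acc=67 shift=7
  byte[1]=0x4F cont=0 payload=0x4F=79: acc |= 79<<7 -> acc=10179 shift=14 [end]
Varint 1: bytes[0:2] = C3 4F -> value 10179 (2 byte(s))
  byte[2]=0xF6 cont=1 payload=0x76=118: acc |= 118<<0 -> acc=118 shift=7
  byte[3]=0x66 cont=0 payload=0x66=102: acc |= 102<<7 -> acc=13174 shift=14 [end]
Varint 2: bytes[2:4] = F6 66 -> value 13174 (2 byte(s))
  byte[4]=0x2C cont=0 payload=0x2C=44: acc |= 44<<0 -> acc=44 shift=7 [end]
Varint 3: bytes[4:5] = 2C -> value 44 (1 byte(s))

Answer: 10179 13174 44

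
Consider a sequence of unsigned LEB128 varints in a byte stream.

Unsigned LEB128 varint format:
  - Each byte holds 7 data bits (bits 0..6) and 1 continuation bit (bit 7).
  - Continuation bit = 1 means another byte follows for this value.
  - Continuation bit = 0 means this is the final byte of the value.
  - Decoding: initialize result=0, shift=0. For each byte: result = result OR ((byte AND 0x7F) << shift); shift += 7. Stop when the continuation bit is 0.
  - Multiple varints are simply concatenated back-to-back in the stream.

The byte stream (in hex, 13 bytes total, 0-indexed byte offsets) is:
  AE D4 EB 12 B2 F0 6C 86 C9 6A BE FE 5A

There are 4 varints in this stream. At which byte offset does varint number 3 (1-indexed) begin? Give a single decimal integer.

  byte[0]=0xAE cont=1 payload=0x2E=46: acc |= 46<<0 -> acc=46 shift=7
  byte[1]=0xD4 cont=1 payload=0x54=84: acc |= 84<<7 -> acc=10798 shift=14
  byte[2]=0xEB cont=1 payload=0x6B=107: acc |= 107<<14 -> acc=1763886 shift=21
  byte[3]=0x12 cont=0 payload=0x12=18: acc |= 18<<21 -> acc=39512622 shift=28 [end]
Varint 1: bytes[0:4] = AE D4 EB 12 -> value 39512622 (4 byte(s))
  byte[4]=0xB2 cont=1 payload=0x32=50: acc |= 50<<0 -> acc=50 shift=7
  byte[5]=0xF0 cont=1 payload=0x70=112: acc |= 112<<7 -> acc=14386 shift=14
  byte[6]=0x6C cont=0 payload=0x6C=108: acc |= 108<<14 -> acc=1783858 shift=21 [end]
Varint 2: bytes[4:7] = B2 F0 6C -> value 1783858 (3 byte(s))
  byte[7]=0x86 cont=1 payload=0x06=6: acc |= 6<<0 -> acc=6 shift=7
  byte[8]=0xC9 cont=1 payload=0x49=73: acc |= 73<<7 -> acc=9350 shift=14
  byte[9]=0x6A cont=0 payload=0x6A=106: acc |= 106<<14 -> acc=1746054 shift=21 [end]
Varint 3: bytes[7:10] = 86 C9 6A -> value 1746054 (3 byte(s))
  byte[10]=0xBE cont=1 payload=0x3E=62: acc |= 62<<0 -> acc=62 shift=7
  byte[11]=0xFE cont=1 payload=0x7E=126: acc |= 126<<7 -> acc=16190 shift=14
  byte[12]=0x5A cont=0 payload=0x5A=90: acc |= 90<<14 -> acc=1490750 shift=21 [end]
Varint 4: bytes[10:13] = BE FE 5A -> value 1490750 (3 byte(s))

Answer: 7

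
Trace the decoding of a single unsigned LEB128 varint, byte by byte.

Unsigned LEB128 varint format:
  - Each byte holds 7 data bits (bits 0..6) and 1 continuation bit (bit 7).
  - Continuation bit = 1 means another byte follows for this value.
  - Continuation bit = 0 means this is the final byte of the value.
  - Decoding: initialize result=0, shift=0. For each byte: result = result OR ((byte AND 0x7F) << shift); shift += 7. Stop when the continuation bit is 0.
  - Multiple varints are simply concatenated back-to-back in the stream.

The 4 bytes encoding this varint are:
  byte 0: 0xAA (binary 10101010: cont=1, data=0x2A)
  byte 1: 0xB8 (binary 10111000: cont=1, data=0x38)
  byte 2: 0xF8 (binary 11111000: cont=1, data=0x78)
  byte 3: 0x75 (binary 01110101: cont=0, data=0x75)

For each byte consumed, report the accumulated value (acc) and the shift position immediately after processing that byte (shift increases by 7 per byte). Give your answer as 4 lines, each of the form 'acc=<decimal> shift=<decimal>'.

byte 0=0xAA: payload=0x2A=42, contrib = 42<<0 = 42; acc -> 42, shift -> 7
byte 1=0xB8: payload=0x38=56, contrib = 56<<7 = 7168; acc -> 7210, shift -> 14
byte 2=0xF8: payload=0x78=120, contrib = 120<<14 = 1966080; acc -> 1973290, shift -> 21
byte 3=0x75: payload=0x75=117, contrib = 117<<21 = 245366784; acc -> 247340074, shift -> 28

Answer: acc=42 shift=7
acc=7210 shift=14
acc=1973290 shift=21
acc=247340074 shift=28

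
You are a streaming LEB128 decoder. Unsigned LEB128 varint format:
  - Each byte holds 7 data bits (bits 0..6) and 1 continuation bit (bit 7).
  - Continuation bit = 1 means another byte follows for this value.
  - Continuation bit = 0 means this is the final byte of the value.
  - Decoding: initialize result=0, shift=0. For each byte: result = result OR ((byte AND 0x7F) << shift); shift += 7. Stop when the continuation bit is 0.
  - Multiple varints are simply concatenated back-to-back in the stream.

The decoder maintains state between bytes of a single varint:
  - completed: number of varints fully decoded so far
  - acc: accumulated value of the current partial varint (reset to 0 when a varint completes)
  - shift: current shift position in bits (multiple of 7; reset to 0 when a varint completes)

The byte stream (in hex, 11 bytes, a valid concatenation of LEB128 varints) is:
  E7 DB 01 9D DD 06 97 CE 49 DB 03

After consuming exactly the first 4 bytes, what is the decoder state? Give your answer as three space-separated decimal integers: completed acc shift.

Answer: 1 29 7

Derivation:
byte[0]=0xE7 cont=1 payload=0x67: acc |= 103<<0 -> completed=0 acc=103 shift=7
byte[1]=0xDB cont=1 payload=0x5B: acc |= 91<<7 -> completed=0 acc=11751 shift=14
byte[2]=0x01 cont=0 payload=0x01: varint #1 complete (value=28135); reset -> completed=1 acc=0 shift=0
byte[3]=0x9D cont=1 payload=0x1D: acc |= 29<<0 -> completed=1 acc=29 shift=7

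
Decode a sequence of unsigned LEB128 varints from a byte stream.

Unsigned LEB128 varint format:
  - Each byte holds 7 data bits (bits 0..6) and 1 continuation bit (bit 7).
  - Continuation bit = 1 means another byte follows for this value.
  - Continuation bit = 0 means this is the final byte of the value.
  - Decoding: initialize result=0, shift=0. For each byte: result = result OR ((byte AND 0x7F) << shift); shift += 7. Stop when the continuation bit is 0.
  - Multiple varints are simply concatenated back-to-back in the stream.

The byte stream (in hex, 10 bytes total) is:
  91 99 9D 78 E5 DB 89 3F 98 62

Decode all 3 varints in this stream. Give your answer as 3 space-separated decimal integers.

  byte[0]=0x91 cont=1 payload=0x11=17: acc |= 17<<0 -> acc=17 shift=7
  byte[1]=0x99 cont=1 payload=0x19=25: acc |= 25<<7 -> acc=3217 shift=14
  byte[2]=0x9D cont=1 payload=0x1D=29: acc |= 29<<14 -> acc=478353 shift=21
  byte[3]=0x78 cont=0 payload=0x78=120: acc |= 120<<21 -> acc=252136593 shift=28 [end]
Varint 1: bytes[0:4] = 91 99 9D 78 -> value 252136593 (4 byte(s))
  byte[4]=0xE5 cont=1 payload=0x65=101: acc |= 101<<0 -> acc=101 shift=7
  byte[5]=0xDB cont=1 payload=0x5B=91: acc |= 91<<7 -> acc=11749 shift=14
  byte[6]=0x89 cont=1 payload=0x09=9: acc |= 9<<14 -> acc=159205 shift=21
  byte[7]=0x3F cont=0 payload=0x3F=63: acc |= 63<<21 -> acc=132279781 shift=28 [end]
Varint 2: bytes[4:8] = E5 DB 89 3F -> value 132279781 (4 byte(s))
  byte[8]=0x98 cont=1 payload=0x18=24: acc |= 24<<0 -> acc=24 shift=7
  byte[9]=0x62 cont=0 payload=0x62=98: acc |= 98<<7 -> acc=12568 shift=14 [end]
Varint 3: bytes[8:10] = 98 62 -> value 12568 (2 byte(s))

Answer: 252136593 132279781 12568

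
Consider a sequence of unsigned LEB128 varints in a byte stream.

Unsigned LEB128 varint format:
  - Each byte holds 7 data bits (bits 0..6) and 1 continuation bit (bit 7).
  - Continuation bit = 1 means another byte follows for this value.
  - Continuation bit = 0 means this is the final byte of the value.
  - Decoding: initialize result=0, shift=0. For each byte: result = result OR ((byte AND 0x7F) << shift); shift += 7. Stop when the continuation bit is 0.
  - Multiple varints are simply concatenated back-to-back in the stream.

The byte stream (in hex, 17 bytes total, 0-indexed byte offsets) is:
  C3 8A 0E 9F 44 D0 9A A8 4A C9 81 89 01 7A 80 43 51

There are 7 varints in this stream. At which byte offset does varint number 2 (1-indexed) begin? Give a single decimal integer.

Answer: 3

Derivation:
  byte[0]=0xC3 cont=1 payload=0x43=67: acc |= 67<<0 -> acc=67 shift=7
  byte[1]=0x8A cont=1 payload=0x0A=10: acc |= 10<<7 -> acc=1347 shift=14
  byte[2]=0x0E cont=0 payload=0x0E=14: acc |= 14<<14 -> acc=230723 shift=21 [end]
Varint 1: bytes[0:3] = C3 8A 0E -> value 230723 (3 byte(s))
  byte[3]=0x9F cont=1 payload=0x1F=31: acc |= 31<<0 -> acc=31 shift=7
  byte[4]=0x44 cont=0 payload=0x44=68: acc |= 68<<7 -> acc=8735 shift=14 [end]
Varint 2: bytes[3:5] = 9F 44 -> value 8735 (2 byte(s))
  byte[5]=0xD0 cont=1 payload=0x50=80: acc |= 80<<0 -> acc=80 shift=7
  byte[6]=0x9A cont=1 payload=0x1A=26: acc |= 26<<7 -> acc=3408 shift=14
  byte[7]=0xA8 cont=1 payload=0x28=40: acc |= 40<<14 -> acc=658768 shift=21
  byte[8]=0x4A cont=0 payload=0x4A=74: acc |= 74<<21 -> acc=155848016 shift=28 [end]
Varint 3: bytes[5:9] = D0 9A A8 4A -> value 155848016 (4 byte(s))
  byte[9]=0xC9 cont=1 payload=0x49=73: acc |= 73<<0 -> acc=73 shift=7
  byte[10]=0x81 cont=1 payload=0x01=1: acc |= 1<<7 -> acc=201 shift=14
  byte[11]=0x89 cont=1 payload=0x09=9: acc |= 9<<14 -> acc=147657 shift=21
  byte[12]=0x01 cont=0 payload=0x01=1: acc |= 1<<21 -> acc=2244809 shift=28 [end]
Varint 4: bytes[9:13] = C9 81 89 01 -> value 2244809 (4 byte(s))
  byte[13]=0x7A cont=0 payload=0x7A=122: acc |= 122<<0 -> acc=122 shift=7 [end]
Varint 5: bytes[13:14] = 7A -> value 122 (1 byte(s))
  byte[14]=0x80 cont=1 payload=0x00=0: acc |= 0<<0 -> acc=0 shift=7
  byte[15]=0x43 cont=0 payload=0x43=67: acc |= 67<<7 -> acc=8576 shift=14 [end]
Varint 6: bytes[14:16] = 80 43 -> value 8576 (2 byte(s))
  byte[16]=0x51 cont=0 payload=0x51=81: acc |= 81<<0 -> acc=81 shift=7 [end]
Varint 7: bytes[16:17] = 51 -> value 81 (1 byte(s))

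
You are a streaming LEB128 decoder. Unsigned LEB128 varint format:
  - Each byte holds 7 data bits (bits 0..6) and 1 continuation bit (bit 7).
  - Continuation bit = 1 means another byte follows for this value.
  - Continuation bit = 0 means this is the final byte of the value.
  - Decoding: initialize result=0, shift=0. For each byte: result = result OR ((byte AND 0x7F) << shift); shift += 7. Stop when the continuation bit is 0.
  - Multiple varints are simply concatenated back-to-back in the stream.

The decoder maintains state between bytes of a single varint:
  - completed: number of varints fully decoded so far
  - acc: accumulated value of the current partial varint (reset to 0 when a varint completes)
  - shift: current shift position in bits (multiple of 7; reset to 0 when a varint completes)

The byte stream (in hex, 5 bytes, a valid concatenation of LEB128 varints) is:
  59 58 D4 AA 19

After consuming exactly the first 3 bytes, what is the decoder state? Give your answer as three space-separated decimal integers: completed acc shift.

byte[0]=0x59 cont=0 payload=0x59: varint #1 complete (value=89); reset -> completed=1 acc=0 shift=0
byte[1]=0x58 cont=0 payload=0x58: varint #2 complete (value=88); reset -> completed=2 acc=0 shift=0
byte[2]=0xD4 cont=1 payload=0x54: acc |= 84<<0 -> completed=2 acc=84 shift=7

Answer: 2 84 7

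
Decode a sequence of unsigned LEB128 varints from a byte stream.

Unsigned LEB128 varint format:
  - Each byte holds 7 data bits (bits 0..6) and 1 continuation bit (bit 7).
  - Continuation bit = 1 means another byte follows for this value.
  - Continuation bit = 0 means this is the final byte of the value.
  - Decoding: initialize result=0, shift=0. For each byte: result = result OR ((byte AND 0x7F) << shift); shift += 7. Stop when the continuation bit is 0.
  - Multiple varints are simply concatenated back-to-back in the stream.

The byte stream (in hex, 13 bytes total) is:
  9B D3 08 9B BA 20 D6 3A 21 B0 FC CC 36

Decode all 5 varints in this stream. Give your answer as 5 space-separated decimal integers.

  byte[0]=0x9B cont=1 payload=0x1B=27: acc |= 27<<0 -> acc=27 shift=7
  byte[1]=0xD3 cont=1 payload=0x53=83: acc |= 83<<7 -> acc=10651 shift=14
  byte[2]=0x08 cont=0 payload=0x08=8: acc |= 8<<14 -> acc=141723 shift=21 [end]
Varint 1: bytes[0:3] = 9B D3 08 -> value 141723 (3 byte(s))
  byte[3]=0x9B cont=1 payload=0x1B=27: acc |= 27<<0 -> acc=27 shift=7
  byte[4]=0xBA cont=1 payload=0x3A=58: acc |= 58<<7 -> acc=7451 shift=14
  byte[5]=0x20 cont=0 payload=0x20=32: acc |= 32<<14 -> acc=531739 shift=21 [end]
Varint 2: bytes[3:6] = 9B BA 20 -> value 531739 (3 byte(s))
  byte[6]=0xD6 cont=1 payload=0x56=86: acc |= 86<<0 -> acc=86 shift=7
  byte[7]=0x3A cont=0 payload=0x3A=58: acc |= 58<<7 -> acc=7510 shift=14 [end]
Varint 3: bytes[6:8] = D6 3A -> value 7510 (2 byte(s))
  byte[8]=0x21 cont=0 payload=0x21=33: acc |= 33<<0 -> acc=33 shift=7 [end]
Varint 4: bytes[8:9] = 21 -> value 33 (1 byte(s))
  byte[9]=0xB0 cont=1 payload=0x30=48: acc |= 48<<0 -> acc=48 shift=7
  byte[10]=0xFC cont=1 payload=0x7C=124: acc |= 124<<7 -> acc=15920 shift=14
  byte[11]=0xCC cont=1 payload=0x4C=76: acc |= 76<<14 -> acc=1261104 shift=21
  byte[12]=0x36 cont=0 payload=0x36=54: acc |= 54<<21 -> acc=114507312 shift=28 [end]
Varint 5: bytes[9:13] = B0 FC CC 36 -> value 114507312 (4 byte(s))

Answer: 141723 531739 7510 33 114507312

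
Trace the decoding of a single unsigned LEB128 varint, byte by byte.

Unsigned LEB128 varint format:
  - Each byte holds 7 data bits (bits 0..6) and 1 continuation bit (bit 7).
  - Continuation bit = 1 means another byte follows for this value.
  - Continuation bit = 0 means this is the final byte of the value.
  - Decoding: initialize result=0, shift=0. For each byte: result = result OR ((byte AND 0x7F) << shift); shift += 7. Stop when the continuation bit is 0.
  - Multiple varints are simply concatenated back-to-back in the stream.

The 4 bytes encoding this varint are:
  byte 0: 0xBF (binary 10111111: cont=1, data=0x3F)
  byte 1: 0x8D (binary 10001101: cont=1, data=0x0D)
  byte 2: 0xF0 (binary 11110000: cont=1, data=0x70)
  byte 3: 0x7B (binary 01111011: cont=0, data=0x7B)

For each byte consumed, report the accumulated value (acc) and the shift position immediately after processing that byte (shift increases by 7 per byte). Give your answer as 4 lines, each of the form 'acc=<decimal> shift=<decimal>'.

Answer: acc=63 shift=7
acc=1727 shift=14
acc=1836735 shift=21
acc=259786431 shift=28

Derivation:
byte 0=0xBF: payload=0x3F=63, contrib = 63<<0 = 63; acc -> 63, shift -> 7
byte 1=0x8D: payload=0x0D=13, contrib = 13<<7 = 1664; acc -> 1727, shift -> 14
byte 2=0xF0: payload=0x70=112, contrib = 112<<14 = 1835008; acc -> 1836735, shift -> 21
byte 3=0x7B: payload=0x7B=123, contrib = 123<<21 = 257949696; acc -> 259786431, shift -> 28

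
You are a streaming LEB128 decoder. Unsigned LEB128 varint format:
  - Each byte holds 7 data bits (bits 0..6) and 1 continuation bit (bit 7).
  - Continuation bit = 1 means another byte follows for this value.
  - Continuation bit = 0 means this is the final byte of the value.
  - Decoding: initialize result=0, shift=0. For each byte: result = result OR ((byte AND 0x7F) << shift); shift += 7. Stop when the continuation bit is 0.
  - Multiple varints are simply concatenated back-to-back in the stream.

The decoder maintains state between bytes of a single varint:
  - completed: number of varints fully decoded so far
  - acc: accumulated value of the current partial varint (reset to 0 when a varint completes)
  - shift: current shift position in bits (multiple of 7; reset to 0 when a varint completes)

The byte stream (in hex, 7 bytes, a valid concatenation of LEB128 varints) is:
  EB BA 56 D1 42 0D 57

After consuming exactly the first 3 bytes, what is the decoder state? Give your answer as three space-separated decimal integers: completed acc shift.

Answer: 1 0 0

Derivation:
byte[0]=0xEB cont=1 payload=0x6B: acc |= 107<<0 -> completed=0 acc=107 shift=7
byte[1]=0xBA cont=1 payload=0x3A: acc |= 58<<7 -> completed=0 acc=7531 shift=14
byte[2]=0x56 cont=0 payload=0x56: varint #1 complete (value=1416555); reset -> completed=1 acc=0 shift=0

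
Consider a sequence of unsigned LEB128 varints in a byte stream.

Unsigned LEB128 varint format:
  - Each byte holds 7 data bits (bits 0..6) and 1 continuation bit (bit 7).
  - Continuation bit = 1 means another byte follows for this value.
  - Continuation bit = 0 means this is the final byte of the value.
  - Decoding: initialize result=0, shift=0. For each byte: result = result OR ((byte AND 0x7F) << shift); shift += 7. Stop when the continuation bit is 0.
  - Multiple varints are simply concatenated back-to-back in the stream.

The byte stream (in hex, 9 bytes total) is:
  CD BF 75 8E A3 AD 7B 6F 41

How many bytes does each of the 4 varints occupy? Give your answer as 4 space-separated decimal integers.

  byte[0]=0xCD cont=1 payload=0x4D=77: acc |= 77<<0 -> acc=77 shift=7
  byte[1]=0xBF cont=1 payload=0x3F=63: acc |= 63<<7 -> acc=8141 shift=14
  byte[2]=0x75 cont=0 payload=0x75=117: acc |= 117<<14 -> acc=1925069 shift=21 [end]
Varint 1: bytes[0:3] = CD BF 75 -> value 1925069 (3 byte(s))
  byte[3]=0x8E cont=1 payload=0x0E=14: acc |= 14<<0 -> acc=14 shift=7
  byte[4]=0xA3 cont=1 payload=0x23=35: acc |= 35<<7 -> acc=4494 shift=14
  byte[5]=0xAD cont=1 payload=0x2D=45: acc |= 45<<14 -> acc=741774 shift=21
  byte[6]=0x7B cont=0 payload=0x7B=123: acc |= 123<<21 -> acc=258691470 shift=28 [end]
Varint 2: bytes[3:7] = 8E A3 AD 7B -> value 258691470 (4 byte(s))
  byte[7]=0x6F cont=0 payload=0x6F=111: acc |= 111<<0 -> acc=111 shift=7 [end]
Varint 3: bytes[7:8] = 6F -> value 111 (1 byte(s))
  byte[8]=0x41 cont=0 payload=0x41=65: acc |= 65<<0 -> acc=65 shift=7 [end]
Varint 4: bytes[8:9] = 41 -> value 65 (1 byte(s))

Answer: 3 4 1 1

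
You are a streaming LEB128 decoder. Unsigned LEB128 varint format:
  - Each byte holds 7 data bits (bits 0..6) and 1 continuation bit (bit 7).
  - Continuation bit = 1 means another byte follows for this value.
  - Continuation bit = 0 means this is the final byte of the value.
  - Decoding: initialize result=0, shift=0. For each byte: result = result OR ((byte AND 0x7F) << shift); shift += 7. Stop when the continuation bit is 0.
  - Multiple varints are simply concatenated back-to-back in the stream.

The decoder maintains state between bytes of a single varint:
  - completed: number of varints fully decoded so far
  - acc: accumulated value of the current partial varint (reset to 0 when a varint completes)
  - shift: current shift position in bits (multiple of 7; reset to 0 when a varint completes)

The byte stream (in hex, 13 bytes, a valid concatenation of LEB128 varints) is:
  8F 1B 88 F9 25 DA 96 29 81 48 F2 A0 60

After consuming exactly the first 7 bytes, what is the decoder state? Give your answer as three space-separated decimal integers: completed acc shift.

Answer: 2 2906 14

Derivation:
byte[0]=0x8F cont=1 payload=0x0F: acc |= 15<<0 -> completed=0 acc=15 shift=7
byte[1]=0x1B cont=0 payload=0x1B: varint #1 complete (value=3471); reset -> completed=1 acc=0 shift=0
byte[2]=0x88 cont=1 payload=0x08: acc |= 8<<0 -> completed=1 acc=8 shift=7
byte[3]=0xF9 cont=1 payload=0x79: acc |= 121<<7 -> completed=1 acc=15496 shift=14
byte[4]=0x25 cont=0 payload=0x25: varint #2 complete (value=621704); reset -> completed=2 acc=0 shift=0
byte[5]=0xDA cont=1 payload=0x5A: acc |= 90<<0 -> completed=2 acc=90 shift=7
byte[6]=0x96 cont=1 payload=0x16: acc |= 22<<7 -> completed=2 acc=2906 shift=14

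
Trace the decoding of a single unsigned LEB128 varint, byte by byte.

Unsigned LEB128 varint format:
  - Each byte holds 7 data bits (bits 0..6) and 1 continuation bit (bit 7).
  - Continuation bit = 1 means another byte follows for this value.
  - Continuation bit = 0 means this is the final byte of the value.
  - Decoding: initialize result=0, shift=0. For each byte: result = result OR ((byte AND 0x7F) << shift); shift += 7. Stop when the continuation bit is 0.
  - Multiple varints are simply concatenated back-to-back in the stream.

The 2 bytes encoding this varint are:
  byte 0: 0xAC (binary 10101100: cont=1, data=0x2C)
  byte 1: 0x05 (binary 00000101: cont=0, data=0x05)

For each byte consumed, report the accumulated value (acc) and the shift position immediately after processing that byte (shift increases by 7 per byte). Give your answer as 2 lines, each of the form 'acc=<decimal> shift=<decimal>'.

byte 0=0xAC: payload=0x2C=44, contrib = 44<<0 = 44; acc -> 44, shift -> 7
byte 1=0x05: payload=0x05=5, contrib = 5<<7 = 640; acc -> 684, shift -> 14

Answer: acc=44 shift=7
acc=684 shift=14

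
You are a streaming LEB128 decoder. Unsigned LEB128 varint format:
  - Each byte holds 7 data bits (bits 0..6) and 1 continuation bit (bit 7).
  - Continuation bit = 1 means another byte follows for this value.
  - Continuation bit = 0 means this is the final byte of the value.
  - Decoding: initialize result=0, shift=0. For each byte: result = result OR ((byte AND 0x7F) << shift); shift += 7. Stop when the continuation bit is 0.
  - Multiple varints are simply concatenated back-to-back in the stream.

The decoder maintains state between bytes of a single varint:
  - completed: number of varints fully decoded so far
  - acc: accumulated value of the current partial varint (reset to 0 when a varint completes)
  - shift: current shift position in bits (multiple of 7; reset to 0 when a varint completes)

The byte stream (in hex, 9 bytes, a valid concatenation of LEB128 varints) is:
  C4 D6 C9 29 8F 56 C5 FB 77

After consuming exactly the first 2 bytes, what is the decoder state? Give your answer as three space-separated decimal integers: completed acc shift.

byte[0]=0xC4 cont=1 payload=0x44: acc |= 68<<0 -> completed=0 acc=68 shift=7
byte[1]=0xD6 cont=1 payload=0x56: acc |= 86<<7 -> completed=0 acc=11076 shift=14

Answer: 0 11076 14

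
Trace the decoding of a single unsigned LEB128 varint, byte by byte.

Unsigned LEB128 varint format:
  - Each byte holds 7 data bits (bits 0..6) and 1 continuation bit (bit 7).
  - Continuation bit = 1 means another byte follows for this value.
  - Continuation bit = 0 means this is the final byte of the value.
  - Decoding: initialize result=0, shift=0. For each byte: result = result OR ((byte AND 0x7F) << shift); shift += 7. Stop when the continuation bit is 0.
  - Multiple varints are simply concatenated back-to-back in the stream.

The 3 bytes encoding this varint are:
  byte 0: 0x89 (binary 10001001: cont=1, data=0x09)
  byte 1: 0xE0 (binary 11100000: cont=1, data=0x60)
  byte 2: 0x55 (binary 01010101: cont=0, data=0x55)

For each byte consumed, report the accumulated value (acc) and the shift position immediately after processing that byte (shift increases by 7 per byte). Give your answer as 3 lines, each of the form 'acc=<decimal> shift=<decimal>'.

Answer: acc=9 shift=7
acc=12297 shift=14
acc=1404937 shift=21

Derivation:
byte 0=0x89: payload=0x09=9, contrib = 9<<0 = 9; acc -> 9, shift -> 7
byte 1=0xE0: payload=0x60=96, contrib = 96<<7 = 12288; acc -> 12297, shift -> 14
byte 2=0x55: payload=0x55=85, contrib = 85<<14 = 1392640; acc -> 1404937, shift -> 21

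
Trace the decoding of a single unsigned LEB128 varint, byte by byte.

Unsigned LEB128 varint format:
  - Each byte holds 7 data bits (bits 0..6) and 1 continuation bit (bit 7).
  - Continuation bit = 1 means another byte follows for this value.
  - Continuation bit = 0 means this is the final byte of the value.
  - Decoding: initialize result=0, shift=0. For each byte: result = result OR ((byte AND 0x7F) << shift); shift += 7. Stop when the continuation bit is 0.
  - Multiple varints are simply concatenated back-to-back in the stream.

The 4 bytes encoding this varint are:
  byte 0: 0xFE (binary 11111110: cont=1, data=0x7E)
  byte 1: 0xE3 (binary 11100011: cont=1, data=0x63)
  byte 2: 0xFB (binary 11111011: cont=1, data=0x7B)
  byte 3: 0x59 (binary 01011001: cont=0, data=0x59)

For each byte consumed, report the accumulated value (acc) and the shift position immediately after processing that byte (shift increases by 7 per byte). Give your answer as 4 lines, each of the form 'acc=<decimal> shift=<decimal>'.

Answer: acc=126 shift=7
acc=12798 shift=14
acc=2028030 shift=21
acc=188674558 shift=28

Derivation:
byte 0=0xFE: payload=0x7E=126, contrib = 126<<0 = 126; acc -> 126, shift -> 7
byte 1=0xE3: payload=0x63=99, contrib = 99<<7 = 12672; acc -> 12798, shift -> 14
byte 2=0xFB: payload=0x7B=123, contrib = 123<<14 = 2015232; acc -> 2028030, shift -> 21
byte 3=0x59: payload=0x59=89, contrib = 89<<21 = 186646528; acc -> 188674558, shift -> 28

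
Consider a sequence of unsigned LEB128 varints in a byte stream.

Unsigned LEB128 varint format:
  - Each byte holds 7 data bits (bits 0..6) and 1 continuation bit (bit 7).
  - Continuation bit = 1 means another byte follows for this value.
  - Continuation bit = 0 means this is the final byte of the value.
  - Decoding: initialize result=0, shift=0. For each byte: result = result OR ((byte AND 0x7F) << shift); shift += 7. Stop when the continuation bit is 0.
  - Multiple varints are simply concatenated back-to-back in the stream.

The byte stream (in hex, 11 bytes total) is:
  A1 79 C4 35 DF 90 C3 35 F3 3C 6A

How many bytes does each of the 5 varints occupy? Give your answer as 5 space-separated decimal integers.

Answer: 2 2 4 2 1

Derivation:
  byte[0]=0xA1 cont=1 payload=0x21=33: acc |= 33<<0 -> acc=33 shift=7
  byte[1]=0x79 cont=0 payload=0x79=121: acc |= 121<<7 -> acc=15521 shift=14 [end]
Varint 1: bytes[0:2] = A1 79 -> value 15521 (2 byte(s))
  byte[2]=0xC4 cont=1 payload=0x44=68: acc |= 68<<0 -> acc=68 shift=7
  byte[3]=0x35 cont=0 payload=0x35=53: acc |= 53<<7 -> acc=6852 shift=14 [end]
Varint 2: bytes[2:4] = C4 35 -> value 6852 (2 byte(s))
  byte[4]=0xDF cont=1 payload=0x5F=95: acc |= 95<<0 -> acc=95 shift=7
  byte[5]=0x90 cont=1 payload=0x10=16: acc |= 16<<7 -> acc=2143 shift=14
  byte[6]=0xC3 cont=1 payload=0x43=67: acc |= 67<<14 -> acc=1099871 shift=21
  byte[7]=0x35 cont=0 payload=0x35=53: acc |= 53<<21 -> acc=112248927 shift=28 [end]
Varint 3: bytes[4:8] = DF 90 C3 35 -> value 112248927 (4 byte(s))
  byte[8]=0xF3 cont=1 payload=0x73=115: acc |= 115<<0 -> acc=115 shift=7
  byte[9]=0x3C cont=0 payload=0x3C=60: acc |= 60<<7 -> acc=7795 shift=14 [end]
Varint 4: bytes[8:10] = F3 3C -> value 7795 (2 byte(s))
  byte[10]=0x6A cont=0 payload=0x6A=106: acc |= 106<<0 -> acc=106 shift=7 [end]
Varint 5: bytes[10:11] = 6A -> value 106 (1 byte(s))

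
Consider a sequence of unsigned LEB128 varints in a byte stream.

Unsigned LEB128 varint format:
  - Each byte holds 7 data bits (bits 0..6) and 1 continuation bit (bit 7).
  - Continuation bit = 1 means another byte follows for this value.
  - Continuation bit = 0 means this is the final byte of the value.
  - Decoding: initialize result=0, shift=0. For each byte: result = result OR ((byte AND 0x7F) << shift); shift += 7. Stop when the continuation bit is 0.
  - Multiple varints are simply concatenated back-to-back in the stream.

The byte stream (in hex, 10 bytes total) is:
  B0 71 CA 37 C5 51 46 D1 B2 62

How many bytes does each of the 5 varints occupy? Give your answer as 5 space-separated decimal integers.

Answer: 2 2 2 1 3

Derivation:
  byte[0]=0xB0 cont=1 payload=0x30=48: acc |= 48<<0 -> acc=48 shift=7
  byte[1]=0x71 cont=0 payload=0x71=113: acc |= 113<<7 -> acc=14512 shift=14 [end]
Varint 1: bytes[0:2] = B0 71 -> value 14512 (2 byte(s))
  byte[2]=0xCA cont=1 payload=0x4A=74: acc |= 74<<0 -> acc=74 shift=7
  byte[3]=0x37 cont=0 payload=0x37=55: acc |= 55<<7 -> acc=7114 shift=14 [end]
Varint 2: bytes[2:4] = CA 37 -> value 7114 (2 byte(s))
  byte[4]=0xC5 cont=1 payload=0x45=69: acc |= 69<<0 -> acc=69 shift=7
  byte[5]=0x51 cont=0 payload=0x51=81: acc |= 81<<7 -> acc=10437 shift=14 [end]
Varint 3: bytes[4:6] = C5 51 -> value 10437 (2 byte(s))
  byte[6]=0x46 cont=0 payload=0x46=70: acc |= 70<<0 -> acc=70 shift=7 [end]
Varint 4: bytes[6:7] = 46 -> value 70 (1 byte(s))
  byte[7]=0xD1 cont=1 payload=0x51=81: acc |= 81<<0 -> acc=81 shift=7
  byte[8]=0xB2 cont=1 payload=0x32=50: acc |= 50<<7 -> acc=6481 shift=14
  byte[9]=0x62 cont=0 payload=0x62=98: acc |= 98<<14 -> acc=1612113 shift=21 [end]
Varint 5: bytes[7:10] = D1 B2 62 -> value 1612113 (3 byte(s))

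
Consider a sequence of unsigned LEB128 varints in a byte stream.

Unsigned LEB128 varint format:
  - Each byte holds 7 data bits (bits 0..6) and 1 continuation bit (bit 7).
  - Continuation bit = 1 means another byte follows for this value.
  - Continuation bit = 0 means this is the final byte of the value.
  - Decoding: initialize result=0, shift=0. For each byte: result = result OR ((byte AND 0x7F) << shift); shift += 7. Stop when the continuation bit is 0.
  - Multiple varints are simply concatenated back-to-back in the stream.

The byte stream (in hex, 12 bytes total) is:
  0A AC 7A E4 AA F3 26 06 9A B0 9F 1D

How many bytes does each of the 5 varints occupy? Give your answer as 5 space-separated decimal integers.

  byte[0]=0x0A cont=0 payload=0x0A=10: acc |= 10<<0 -> acc=10 shift=7 [end]
Varint 1: bytes[0:1] = 0A -> value 10 (1 byte(s))
  byte[1]=0xAC cont=1 payload=0x2C=44: acc |= 44<<0 -> acc=44 shift=7
  byte[2]=0x7A cont=0 payload=0x7A=122: acc |= 122<<7 -> acc=15660 shift=14 [end]
Varint 2: bytes[1:3] = AC 7A -> value 15660 (2 byte(s))
  byte[3]=0xE4 cont=1 payload=0x64=100: acc |= 100<<0 -> acc=100 shift=7
  byte[4]=0xAA cont=1 payload=0x2A=42: acc |= 42<<7 -> acc=5476 shift=14
  byte[5]=0xF3 cont=1 payload=0x73=115: acc |= 115<<14 -> acc=1889636 shift=21
  byte[6]=0x26 cont=0 payload=0x26=38: acc |= 38<<21 -> acc=81581412 shift=28 [end]
Varint 3: bytes[3:7] = E4 AA F3 26 -> value 81581412 (4 byte(s))
  byte[7]=0x06 cont=0 payload=0x06=6: acc |= 6<<0 -> acc=6 shift=7 [end]
Varint 4: bytes[7:8] = 06 -> value 6 (1 byte(s))
  byte[8]=0x9A cont=1 payload=0x1A=26: acc |= 26<<0 -> acc=26 shift=7
  byte[9]=0xB0 cont=1 payload=0x30=48: acc |= 48<<7 -> acc=6170 shift=14
  byte[10]=0x9F cont=1 payload=0x1F=31: acc |= 31<<14 -> acc=514074 shift=21
  byte[11]=0x1D cont=0 payload=0x1D=29: acc |= 29<<21 -> acc=61331482 shift=28 [end]
Varint 5: bytes[8:12] = 9A B0 9F 1D -> value 61331482 (4 byte(s))

Answer: 1 2 4 1 4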